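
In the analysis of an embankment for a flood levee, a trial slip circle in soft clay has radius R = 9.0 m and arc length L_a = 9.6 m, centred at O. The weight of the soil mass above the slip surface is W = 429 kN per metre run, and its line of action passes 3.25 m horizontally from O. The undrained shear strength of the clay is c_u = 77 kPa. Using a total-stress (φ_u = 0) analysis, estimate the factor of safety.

Taking moments about the centre O, the resisting moment is provided by the undrained shear strength acting along the arc:
M_R = c_u·L_a·R = 77·9.60·9.0 = 6652.8 kN·m/m
M_D = W·d = 429·3.25 = 1394.2 kN·m/m
FS = M_R / M_D = 6652.8 / 1394.2 = 4.772

FS = 4.77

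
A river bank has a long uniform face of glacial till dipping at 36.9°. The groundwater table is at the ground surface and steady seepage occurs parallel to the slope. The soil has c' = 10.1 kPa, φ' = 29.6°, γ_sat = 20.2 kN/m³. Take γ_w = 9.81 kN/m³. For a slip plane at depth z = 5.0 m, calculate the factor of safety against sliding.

FS = 0.60

With seepage parallel to the slope and the water table at the surface, the effective normal stress on the slip plane uses the buoyant unit weight γ' = γ_sat − γ_w while the driving shear stress uses γ_sat:
FS = [c' + γ' z cos²β tanφ'] / [γ_sat z sinβ cosβ]
γ' = 20.2 − 9.81 = 10.39 kN/m³
Numerator = 10.1 + 10.39·5.0·cos²36.9°·tan29.6° = 10.1 + 10.39·5.0·0.6395·0.5681 = 28.973 kPa
Denominator = 20.2·5.0·sin36.9°·cos36.9° = 20.2·5.0·0.6004·0.7997 = 48.495 kPa
FS = 28.973 / 48.495 = 0.597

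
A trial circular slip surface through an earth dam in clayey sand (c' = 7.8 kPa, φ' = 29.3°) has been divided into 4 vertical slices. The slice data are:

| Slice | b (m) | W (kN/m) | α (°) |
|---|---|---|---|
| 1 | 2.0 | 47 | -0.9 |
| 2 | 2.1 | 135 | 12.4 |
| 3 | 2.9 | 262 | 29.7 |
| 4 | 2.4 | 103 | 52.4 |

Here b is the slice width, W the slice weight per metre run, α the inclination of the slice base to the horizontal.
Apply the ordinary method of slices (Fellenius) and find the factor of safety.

Ordinary method of slices: FS = Σ[c'·Δl_i + (W_i cosα_i)·tanφ'] / Σ W_i sinα_i, with Δl_i = b_i / cosα_i.
Slice 1: Δl = 2.0/cos(-0.9°) = 2.000 m; N'_1 = 47·cos(-0.9°) = 47.0; c'Δl = 15.60; W sinα = -0.7
Slice 2: Δl = 2.1/cos12.4° = 2.150 m; N'_2 = 135·cos12.4° = 131.9; c'Δl = 16.77; W sinα = 29.0
Slice 3: Δl = 2.9/cos29.7° = 3.339 m; N'_3 = 262·cos29.7° = 227.6; c'Δl = 26.04; W sinα = 129.8
Slice 4: Δl = 2.4/cos52.4° = 3.933 m; N'_4 = 103·cos52.4° = 62.8; c'Δl = 30.68; W sinα = 81.6
Σc'Δl = 89.1 kN/m; ΣN' = 469.3 kN/m; ΣW sinα = 239.7 kN/m
Resisting = 89.1 + 469.3·tan29.3° = 89.1 + 263.3 = 352.4 kN/m
FS = 352.4 / 239.7 = 1.471

FS = 1.47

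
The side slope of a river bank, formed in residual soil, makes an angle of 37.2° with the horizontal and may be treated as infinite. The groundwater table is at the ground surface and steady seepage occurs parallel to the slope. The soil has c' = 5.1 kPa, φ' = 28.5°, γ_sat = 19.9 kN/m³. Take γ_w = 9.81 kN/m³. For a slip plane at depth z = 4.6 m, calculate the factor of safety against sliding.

With seepage parallel to the slope and the water table at the surface, the effective normal stress on the slip plane uses the buoyant unit weight γ' = γ_sat − γ_w while the driving shear stress uses γ_sat:
FS = [c' + γ' z cos²β tanφ'] / [γ_sat z sinβ cosβ]
γ' = 19.9 − 9.81 = 10.09 kN/m³
Numerator = 5.1 + 10.09·4.6·cos²37.2°·tan28.5° = 5.1 + 10.09·4.6·0.6345·0.5430 = 21.089 kPa
Denominator = 19.9·4.6·sin37.2°·cos37.2° = 19.9·4.6·0.6046·0.7965 = 44.084 kPa
FS = 21.089 / 44.084 = 0.478

FS = 0.48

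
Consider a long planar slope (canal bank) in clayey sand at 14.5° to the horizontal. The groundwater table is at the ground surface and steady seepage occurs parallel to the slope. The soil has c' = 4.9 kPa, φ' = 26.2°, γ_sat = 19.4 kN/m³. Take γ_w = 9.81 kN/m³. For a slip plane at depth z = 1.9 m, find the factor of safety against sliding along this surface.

With seepage parallel to the slope and the water table at the surface, the effective normal stress on the slip plane uses the buoyant unit weight γ' = γ_sat − γ_w while the driving shear stress uses γ_sat:
FS = [c' + γ' z cos²β tanφ'] / [γ_sat z sinβ cosβ]
γ' = 19.4 − 9.81 = 9.59 kN/m³
Numerator = 4.9 + 9.59·1.9·cos²14.5°·tan26.2° = 4.9 + 9.59·1.9·0.9373·0.4921 = 13.304 kPa
Denominator = 19.4·1.9·sin14.5°·cos14.5° = 19.4·1.9·0.2504·0.9681 = 8.935 kPa
FS = 13.304 / 8.935 = 1.489

FS = 1.49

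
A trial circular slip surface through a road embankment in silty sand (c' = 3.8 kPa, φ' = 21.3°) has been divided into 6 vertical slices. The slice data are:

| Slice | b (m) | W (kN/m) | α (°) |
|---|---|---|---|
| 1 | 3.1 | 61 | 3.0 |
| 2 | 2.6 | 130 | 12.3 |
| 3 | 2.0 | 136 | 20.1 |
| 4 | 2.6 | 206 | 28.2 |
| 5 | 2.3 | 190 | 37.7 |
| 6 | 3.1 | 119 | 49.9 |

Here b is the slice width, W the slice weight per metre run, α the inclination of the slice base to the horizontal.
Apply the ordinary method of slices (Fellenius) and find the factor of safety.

FS = 0.92

Ordinary method of slices: FS = Σ[c'·Δl_i + (W_i cosα_i)·tanφ'] / Σ W_i sinα_i, with Δl_i = b_i / cosα_i.
Slice 1: Δl = 3.1/cos3.0° = 3.104 m; N'_1 = 61·cos3.0° = 60.9; c'Δl = 11.80; W sinα = 3.2
Slice 2: Δl = 2.6/cos12.3° = 2.661 m; N'_2 = 130·cos12.3° = 127.0; c'Δl = 10.11; W sinα = 27.7
Slice 3: Δl = 2.0/cos20.1° = 2.130 m; N'_3 = 136·cos20.1° = 127.7; c'Δl = 8.09; W sinα = 46.7
Slice 4: Δl = 2.6/cos28.2° = 2.950 m; N'_4 = 206·cos28.2° = 181.5; c'Δl = 11.21; W sinα = 97.3
Slice 5: Δl = 2.3/cos37.7° = 2.907 m; N'_5 = 190·cos37.7° = 150.3; c'Δl = 11.05; W sinα = 116.2
Slice 6: Δl = 3.1/cos49.9° = 4.813 m; N'_6 = 119·cos49.9° = 76.7; c'Δl = 18.29; W sinα = 91.0
Σc'Δl = 70.5 kN/m; ΣN' = 724.2 kN/m; ΣW sinα = 382.2 kN/m
Resisting = 70.5 + 724.2·tan21.3° = 70.5 + 282.3 = 352.9 kN/m
FS = 352.9 / 382.2 = 0.923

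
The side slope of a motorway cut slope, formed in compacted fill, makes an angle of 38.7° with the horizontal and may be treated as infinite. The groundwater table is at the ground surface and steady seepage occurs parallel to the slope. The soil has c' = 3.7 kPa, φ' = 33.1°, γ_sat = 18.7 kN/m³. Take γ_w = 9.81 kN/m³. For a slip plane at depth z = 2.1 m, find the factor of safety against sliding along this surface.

With seepage parallel to the slope and the water table at the surface, the effective normal stress on the slip plane uses the buoyant unit weight γ' = γ_sat − γ_w while the driving shear stress uses γ_sat:
FS = [c' + γ' z cos²β tanφ'] / [γ_sat z sinβ cosβ]
γ' = 18.7 − 9.81 = 8.89 kN/m³
Numerator = 3.7 + 8.89·2.1·cos²38.7°·tan33.1° = 3.7 + 8.89·2.1·0.6091·0.6519 = 11.113 kPa
Denominator = 18.7·2.1·sin38.7°·cos38.7° = 18.7·2.1·0.6252·0.7804 = 19.162 kPa
FS = 11.113 / 19.162 = 0.580

FS = 0.58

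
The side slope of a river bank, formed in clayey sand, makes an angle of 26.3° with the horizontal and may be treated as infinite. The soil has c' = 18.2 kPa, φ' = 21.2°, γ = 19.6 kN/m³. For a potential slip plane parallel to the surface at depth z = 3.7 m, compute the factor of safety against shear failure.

For an infinite slope with a slip plane parallel to the surface (no pore pressure): FS = [c' + γz cos²β tanφ'] / [γz sinβ cosβ].
γz = 19.6·3.7 = 72.52 kN/m²
Numerator = 18.2 + 72.52·cos²26.3°·tan21.2° = 18.2 + 72.52·0.8037·0.3879 = 40.807 kPa
Denominator = 72.52·sin26.3°·cos26.3° = 72.52·0.4431·0.8965 = 28.805 kPa
FS = 40.807 / 28.805 = 1.417

FS = 1.42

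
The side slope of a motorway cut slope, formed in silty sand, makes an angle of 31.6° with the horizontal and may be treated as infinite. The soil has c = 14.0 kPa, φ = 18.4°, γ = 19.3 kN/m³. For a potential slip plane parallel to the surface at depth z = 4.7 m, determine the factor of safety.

FS = 0.89

For an infinite slope with a slip plane parallel to the surface (no pore pressure): FS = [c + γz cos²β tanφ] / [γz sinβ cosβ].
γz = 19.3·4.7 = 90.71 kN/m²
Numerator = 14.0 + 90.71·cos²31.6°·tan18.4° = 14.0 + 90.71·0.7254·0.3327 = 35.890 kPa
Denominator = 90.71·sin31.6°·cos31.6° = 90.71·0.5240·0.8517 = 40.483 kPa
FS = 35.890 / 40.483 = 0.887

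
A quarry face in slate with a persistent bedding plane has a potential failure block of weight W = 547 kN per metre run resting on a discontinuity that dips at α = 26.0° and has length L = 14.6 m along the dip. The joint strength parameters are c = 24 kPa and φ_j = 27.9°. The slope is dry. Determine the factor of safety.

FS = 2.55

Resolving the block weight along and normal to the plane and applying the Mohr–Coulomb strength on the joint:
N' = W cosα = 547·cos26.0° = 491.6 kN/m
Driving force T = W sinα = 547·sin26.0° = 239.8 kN/m
Resisting force R = c·L + N'·tanφ_j = 24·14.6 + 491.6·tan27.9° = 350.4 + 260.3 = 610.7 kN/m
FS = R / T = 610.7 / 239.8 = 2.547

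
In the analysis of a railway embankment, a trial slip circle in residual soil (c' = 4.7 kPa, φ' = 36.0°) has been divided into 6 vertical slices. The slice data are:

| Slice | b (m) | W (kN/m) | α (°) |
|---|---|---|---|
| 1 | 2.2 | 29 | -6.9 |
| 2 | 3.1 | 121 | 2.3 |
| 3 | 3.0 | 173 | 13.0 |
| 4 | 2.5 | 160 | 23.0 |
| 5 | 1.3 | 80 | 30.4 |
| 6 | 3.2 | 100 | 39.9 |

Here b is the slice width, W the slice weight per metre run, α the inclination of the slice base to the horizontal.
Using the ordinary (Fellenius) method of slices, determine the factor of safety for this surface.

FS = 2.52

Ordinary method of slices: FS = Σ[c'·Δl_i + (W_i cosα_i)·tanφ'] / Σ W_i sinα_i, with Δl_i = b_i / cosα_i.
Slice 1: Δl = 2.2/cos(-6.9°) = 2.216 m; N'_1 = 29·cos(-6.9°) = 28.8; c'Δl = 10.42; W sinα = -3.5
Slice 2: Δl = 3.1/cos2.3° = 3.102 m; N'_2 = 121·cos2.3° = 120.9; c'Δl = 14.58; W sinα = 4.9
Slice 3: Δl = 3.0/cos13.0° = 3.079 m; N'_3 = 173·cos13.0° = 168.6; c'Δl = 14.47; W sinα = 38.9
Slice 4: Δl = 2.5/cos23.0° = 2.716 m; N'_4 = 160·cos23.0° = 147.3; c'Δl = 12.76; W sinα = 62.5
Slice 5: Δl = 1.3/cos30.4° = 1.507 m; N'_5 = 80·cos30.4° = 69.0; c'Δl = 7.08; W sinα = 40.5
Slice 6: Δl = 3.2/cos39.9° = 4.171 m; N'_6 = 100·cos39.9° = 76.7; c'Δl = 19.60; W sinα = 64.1
Σc'Δl = 78.9 kN/m; ΣN' = 611.3 kN/m; ΣW sinα = 207.4 kN/m
Resisting = 78.9 + 611.3·tan36.0° = 78.9 + 444.1 = 523.0 kN/m
FS = 523.0 / 207.4 = 2.521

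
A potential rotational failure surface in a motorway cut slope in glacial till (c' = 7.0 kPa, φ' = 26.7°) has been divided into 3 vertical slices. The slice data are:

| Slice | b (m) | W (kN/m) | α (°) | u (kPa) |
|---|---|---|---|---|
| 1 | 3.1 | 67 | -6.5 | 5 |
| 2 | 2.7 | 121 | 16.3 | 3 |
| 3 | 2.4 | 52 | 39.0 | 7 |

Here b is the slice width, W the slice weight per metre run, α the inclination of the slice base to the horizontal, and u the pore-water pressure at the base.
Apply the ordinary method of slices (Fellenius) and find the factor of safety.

FS = 2.58

Ordinary method of slices: FS = Σ[c'·Δl_i + (W_i cosα_i − u_i·Δl_i)·tanφ'] / Σ W_i sinα_i, with Δl_i = b_i / cosα_i.
Slice 1: Δl = 3.1/cos(-6.5°) = 3.120 m; N'_1 = 67·cos(-6.5°) − 5·3.120 = 51.0; c'Δl = 21.84; W sinα = -7.6
Slice 2: Δl = 2.7/cos16.3° = 2.813 m; N'_2 = 121·cos16.3° − 3·2.813 = 107.7; c'Δl = 19.69; W sinα = 34.0
Slice 3: Δl = 2.4/cos39.0° = 3.088 m; N'_3 = 52·cos39.0° − 7·3.088 = 18.8; c'Δl = 21.62; W sinα = 32.7
Σc'Δl = 63.1 kN/m; ΣN' = 177.5 kN/m; ΣW sinα = 59.1 kN/m
Resisting = 63.1 + 177.5·tan26.7° = 63.1 + 89.3 = 152.4 kN/m
FS = 152.4 / 59.1 = 2.579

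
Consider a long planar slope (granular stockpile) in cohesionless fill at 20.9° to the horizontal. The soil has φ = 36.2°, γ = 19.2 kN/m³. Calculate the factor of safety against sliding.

For a dry cohesionless infinite slope the factor of safety is FS = tanφ / tanβ.
FS = tan36.2° / tan20.9° = 0.7319 / 0.3819 = 1.917

FS = 1.92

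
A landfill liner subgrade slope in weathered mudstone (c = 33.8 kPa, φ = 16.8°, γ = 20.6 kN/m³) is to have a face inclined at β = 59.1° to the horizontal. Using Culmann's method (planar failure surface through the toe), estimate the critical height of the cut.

Culmann's analysis gives the critical failure plane at α_cr = (β + φ)/2 = (59.1 + 16.8)/2 = 38.0°, and the critical height
H_c = (4c/γ) · sinβ cosφ / [1 − cos(β − φ)]
    = (4·33.8/20.6) · sin59.1°·cos16.8° / [1 − cos(42.3°)]
    = 6.563 · 0.8581·0.9573 / [1 − 0.7396]
    = 6.563 · 0.8214 / 0.2604
    = 20.71 m

H_c = 20.71 m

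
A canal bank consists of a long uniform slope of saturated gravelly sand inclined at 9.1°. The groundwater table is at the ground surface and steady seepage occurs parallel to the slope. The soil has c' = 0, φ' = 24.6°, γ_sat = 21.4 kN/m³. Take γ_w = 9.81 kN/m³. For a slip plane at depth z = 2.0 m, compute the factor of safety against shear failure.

FS = 1.55

With seepage parallel to the slope and the water table at the surface, the effective normal stress on the slip plane uses the buoyant unit weight γ' = γ_sat − γ_w while the driving shear stress uses γ_sat:
FS = [c' + γ' z cos²β tanφ'] / [γ_sat z sinβ cosβ]
(For c' = 0 this reduces to FS = (γ'/γ_sat)·tanφ'/tanβ.)
γ' = 21.4 − 9.81 = 11.59 kN/m³
Numerator = 0.0 + 11.59·2.0·cos²9.1°·tan24.6° = 0.0 + 11.59·2.0·0.9750·0.4578 = 10.347 kPa
Denominator = 21.4·2.0·sin9.1°·cos9.1° = 21.4·2.0·0.1582·0.9874 = 6.684 kPa
FS = 10.347 / 6.684 = 1.548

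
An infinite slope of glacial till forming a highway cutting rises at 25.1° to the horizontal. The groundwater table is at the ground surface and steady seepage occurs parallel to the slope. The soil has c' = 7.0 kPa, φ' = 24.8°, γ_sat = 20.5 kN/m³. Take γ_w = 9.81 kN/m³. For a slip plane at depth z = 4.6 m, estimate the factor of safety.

FS = 0.71

With seepage parallel to the slope and the water table at the surface, the effective normal stress on the slip plane uses the buoyant unit weight γ' = γ_sat − γ_w while the driving shear stress uses γ_sat:
FS = [c' + γ' z cos²β tanφ'] / [γ_sat z sinβ cosβ]
γ' = 20.5 − 9.81 = 10.69 kN/m³
Numerator = 7.0 + 10.69·4.6·cos²25.1°·tan24.8° = 7.0 + 10.69·4.6·0.8201·0.4621 = 25.633 kPa
Denominator = 20.5·4.6·sin25.1°·cos25.1° = 20.5·4.6·0.4242·0.9056 = 36.225 kPa
FS = 25.633 / 36.225 = 0.708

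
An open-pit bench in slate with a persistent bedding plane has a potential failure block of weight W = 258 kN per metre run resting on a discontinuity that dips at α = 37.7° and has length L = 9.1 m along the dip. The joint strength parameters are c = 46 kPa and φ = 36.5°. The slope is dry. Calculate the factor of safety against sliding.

FS = 3.61

Resolving the block weight along and normal to the plane and applying the Mohr–Coulomb strength on the joint:
N' = W cosα = 258·cos37.7° = 204.1 kN/m
Driving force T = W sinα = 258·sin37.7° = 157.8 kN/m
Resisting force R = c·L + N'·tanφ = 46·9.1 + 204.1·tan36.5° = 418.6 + 151.1 = 569.7 kN/m
FS = R / T = 569.7 / 157.8 = 3.611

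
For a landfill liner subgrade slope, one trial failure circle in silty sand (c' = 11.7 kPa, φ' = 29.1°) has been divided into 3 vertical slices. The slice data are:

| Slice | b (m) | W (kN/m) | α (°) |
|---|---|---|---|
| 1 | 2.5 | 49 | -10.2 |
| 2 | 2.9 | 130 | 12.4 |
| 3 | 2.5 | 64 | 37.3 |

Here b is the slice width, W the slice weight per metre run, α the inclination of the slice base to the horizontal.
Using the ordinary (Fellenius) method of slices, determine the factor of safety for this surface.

FS = 3.91

Ordinary method of slices: FS = Σ[c'·Δl_i + (W_i cosα_i)·tanφ'] / Σ W_i sinα_i, with Δl_i = b_i / cosα_i.
Slice 1: Δl = 2.5/cos(-10.2°) = 2.540 m; N'_1 = 49·cos(-10.2°) = 48.2; c'Δl = 29.72; W sinα = -8.7
Slice 2: Δl = 2.9/cos12.4° = 2.969 m; N'_2 = 130·cos12.4° = 127.0; c'Δl = 34.74; W sinα = 27.9
Slice 3: Δl = 2.5/cos37.3° = 3.143 m; N'_3 = 64·cos37.3° = 50.9; c'Δl = 36.77; W sinα = 38.8
Σc'Δl = 101.2 kN/m; ΣN' = 226.1 kN/m; ΣW sinα = 58.0 kN/m
Resisting = 101.2 + 226.1·tan29.1° = 101.2 + 125.8 = 227.1 kN/m
FS = 227.1 / 58.0 = 3.914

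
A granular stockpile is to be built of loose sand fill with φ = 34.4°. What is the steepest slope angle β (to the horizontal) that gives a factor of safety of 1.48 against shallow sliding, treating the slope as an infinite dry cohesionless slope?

β = 24.8°

For an infinite dry cohesionless slope FS = tanφ/tanβ, so tanβ = tanφ / FS.
tanβ = tan34.4° / 1.48 = 0.6847 / 1.48 = 0.4626
β = arctan(0.4626) = 24.83°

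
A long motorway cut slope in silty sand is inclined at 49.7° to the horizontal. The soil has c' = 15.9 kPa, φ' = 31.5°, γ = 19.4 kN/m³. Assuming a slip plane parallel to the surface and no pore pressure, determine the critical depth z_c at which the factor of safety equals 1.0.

z_c = 3.46 m

Setting FS = 1.00 in FS = [c' + γz cos²β tanφ'] / [γz sinβ cosβ] and solving for z:
z = c' / [γ cosβ (FS·sinβ − cosβ·tanφ')]
  = 15.9 / [19.4·cos49.7°·(1.00·sin49.7° − cos49.7°·tan31.5°)]
  = 15.9 / [19.4·0.6468·(1.00·0.7627 − 0.6468·0.6128)]
  = 15.9 / 4.5964 = 3.459 m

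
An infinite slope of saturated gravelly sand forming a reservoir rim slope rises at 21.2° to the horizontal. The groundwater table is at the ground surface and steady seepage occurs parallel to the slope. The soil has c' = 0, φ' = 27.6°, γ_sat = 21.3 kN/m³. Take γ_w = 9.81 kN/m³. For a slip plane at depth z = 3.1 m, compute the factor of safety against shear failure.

With seepage parallel to the slope and the water table at the surface, the effective normal stress on the slip plane uses the buoyant unit weight γ' = γ_sat − γ_w while the driving shear stress uses γ_sat:
FS = [c' + γ' z cos²β tanφ'] / [γ_sat z sinβ cosβ]
(For c' = 0 this reduces to FS = (γ'/γ_sat)·tanφ'/tanβ.)
γ' = 21.3 − 9.81 = 11.49 kN/m³
Numerator = 0.0 + 11.49·3.1·cos²21.2°·tan27.6° = 0.0 + 11.49·3.1·0.8692·0.5228 = 16.186 kPa
Denominator = 21.3·3.1·sin21.2°·cos21.2° = 21.3·3.1·0.3616·0.9323 = 22.262 kPa
FS = 16.186 / 22.262 = 0.727

FS = 0.73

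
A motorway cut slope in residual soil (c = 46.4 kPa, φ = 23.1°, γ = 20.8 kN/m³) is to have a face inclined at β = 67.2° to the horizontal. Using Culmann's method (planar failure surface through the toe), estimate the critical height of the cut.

Culmann's analysis gives the critical failure plane at α_cr = (β + φ)/2 = (67.2 + 23.1)/2 = 45.2°, and the critical height
H_c = (4c/γ) · sinβ cosφ / [1 − cos(β − φ)]
    = (4·46.4/20.8) · sin67.2°·cos23.1° / [1 − cos(44.1°)]
    = 8.923 · 0.9219·0.9198 / [1 − 0.7181]
    = 8.923 · 0.8479 / 0.2819
    = 26.84 m

H_c = 26.84 m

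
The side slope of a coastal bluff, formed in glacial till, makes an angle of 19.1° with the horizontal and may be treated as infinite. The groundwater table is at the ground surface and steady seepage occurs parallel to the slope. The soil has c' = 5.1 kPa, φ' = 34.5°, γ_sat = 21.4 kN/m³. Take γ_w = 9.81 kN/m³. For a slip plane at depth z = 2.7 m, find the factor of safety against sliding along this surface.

FS = 1.36

With seepage parallel to the slope and the water table at the surface, the effective normal stress on the slip plane uses the buoyant unit weight γ' = γ_sat − γ_w while the driving shear stress uses γ_sat:
FS = [c' + γ' z cos²β tanφ'] / [γ_sat z sinβ cosβ]
γ' = 21.4 − 9.81 = 11.59 kN/m³
Numerator = 5.1 + 11.59·2.7·cos²19.1°·tan34.5° = 5.1 + 11.59·2.7·0.8929·0.6873 = 24.304 kPa
Denominator = 21.4·2.7·sin19.1°·cos19.1° = 21.4·2.7·0.3272·0.9449 = 17.866 kPa
FS = 24.304 / 17.866 = 1.360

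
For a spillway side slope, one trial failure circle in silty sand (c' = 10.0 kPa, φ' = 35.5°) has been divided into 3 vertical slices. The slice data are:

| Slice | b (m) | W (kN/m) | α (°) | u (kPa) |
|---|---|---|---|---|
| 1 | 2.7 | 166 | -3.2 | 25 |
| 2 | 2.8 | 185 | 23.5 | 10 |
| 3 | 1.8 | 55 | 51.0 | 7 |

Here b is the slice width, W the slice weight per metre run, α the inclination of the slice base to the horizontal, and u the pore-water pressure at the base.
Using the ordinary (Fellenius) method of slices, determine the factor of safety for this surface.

Ordinary method of slices: FS = Σ[c'·Δl_i + (W_i cosα_i − u_i·Δl_i)·tanφ'] / Σ W_i sinα_i, with Δl_i = b_i / cosα_i.
Slice 1: Δl = 2.7/cos(-3.2°) = 2.704 m; N'_1 = 166·cos(-3.2°) − 25·2.704 = 98.1; c'Δl = 27.04; W sinα = -9.3
Slice 2: Δl = 2.8/cos23.5° = 3.053 m; N'_2 = 185·cos23.5° − 10·3.053 = 139.1; c'Δl = 30.53; W sinα = 73.8
Slice 3: Δl = 1.8/cos51.0° = 2.860 m; N'_3 = 55·cos51.0° − 7·2.860 = 14.6; c'Δl = 28.60; W sinα = 42.7
Σc'Δl = 86.2 kN/m; ΣN' = 251.9 kN/m; ΣW sinα = 107.2 kN/m
Resisting = 86.2 + 251.9·tan35.5° = 86.2 + 179.6 = 265.8 kN/m
FS = 265.8 / 107.2 = 2.479

FS = 2.48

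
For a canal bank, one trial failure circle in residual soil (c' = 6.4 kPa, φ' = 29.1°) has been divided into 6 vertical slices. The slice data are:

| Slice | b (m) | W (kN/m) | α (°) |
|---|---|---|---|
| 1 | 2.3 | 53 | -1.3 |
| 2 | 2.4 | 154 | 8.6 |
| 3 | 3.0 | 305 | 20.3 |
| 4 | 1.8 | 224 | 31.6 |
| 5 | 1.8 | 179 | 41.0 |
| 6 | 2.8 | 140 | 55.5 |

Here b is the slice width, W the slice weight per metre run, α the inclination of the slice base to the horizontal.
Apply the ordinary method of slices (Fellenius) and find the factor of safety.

FS = 1.28

Ordinary method of slices: FS = Σ[c'·Δl_i + (W_i cosα_i)·tanφ'] / Σ W_i sinα_i, with Δl_i = b_i / cosα_i.
Slice 1: Δl = 2.3/cos(-1.3°) = 2.301 m; N'_1 = 53·cos(-1.3°) = 53.0; c'Δl = 14.72; W sinα = -1.2
Slice 2: Δl = 2.4/cos8.6° = 2.427 m; N'_2 = 154·cos8.6° = 152.3; c'Δl = 15.53; W sinα = 23.0
Slice 3: Δl = 3.0/cos20.3° = 3.199 m; N'_3 = 305·cos20.3° = 286.1; c'Δl = 20.47; W sinα = 105.8
Slice 4: Δl = 1.8/cos31.6° = 2.113 m; N'_4 = 224·cos31.6° = 190.8; c'Δl = 13.53; W sinα = 117.4
Slice 5: Δl = 1.8/cos41.0° = 2.385 m; N'_5 = 179·cos41.0° = 135.1; c'Δl = 15.26; W sinα = 117.4
Slice 6: Δl = 2.8/cos55.5° = 4.943 m; N'_6 = 140·cos55.5° = 79.3; c'Δl = 31.64; W sinα = 115.4
Σc'Δl = 111.2 kN/m; ΣN' = 896.5 kN/m; ΣW sinα = 477.8 kN/m
Resisting = 111.2 + 896.5·tan29.1° = 111.2 + 499.0 = 610.1 kN/m
FS = 610.1 / 477.8 = 1.277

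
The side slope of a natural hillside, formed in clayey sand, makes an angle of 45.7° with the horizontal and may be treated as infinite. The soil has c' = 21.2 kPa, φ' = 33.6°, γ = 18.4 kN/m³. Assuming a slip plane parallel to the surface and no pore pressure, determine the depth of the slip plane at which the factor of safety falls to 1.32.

Setting FS = 1.32 in FS = [c' + γz cos²β tanφ'] / [γz sinβ cosβ] and solving for z:
z = c' / [γ cosβ (FS·sinβ − cosβ·tanφ')]
  = 21.2 / [18.4·cos45.7°·(1.32·sin45.7° − cos45.7°·tan33.6°)]
  = 21.2 / [18.4·0.6984·(1.32·0.7157 − 0.6984·0.6644)]
  = 21.2 / 6.1773 = 3.432 m

z = 3.43 m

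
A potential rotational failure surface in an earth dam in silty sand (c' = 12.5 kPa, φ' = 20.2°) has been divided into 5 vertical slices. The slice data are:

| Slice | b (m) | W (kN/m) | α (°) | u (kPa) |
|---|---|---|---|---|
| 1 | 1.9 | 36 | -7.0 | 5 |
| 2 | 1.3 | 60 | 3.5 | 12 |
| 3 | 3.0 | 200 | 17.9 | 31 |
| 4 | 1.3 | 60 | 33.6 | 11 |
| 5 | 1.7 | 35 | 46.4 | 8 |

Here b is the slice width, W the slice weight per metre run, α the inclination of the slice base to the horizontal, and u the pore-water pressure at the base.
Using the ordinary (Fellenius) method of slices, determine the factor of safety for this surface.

Ordinary method of slices: FS = Σ[c'·Δl_i + (W_i cosα_i − u_i·Δl_i)·tanφ'] / Σ W_i sinα_i, with Δl_i = b_i / cosα_i.
Slice 1: Δl = 1.9/cos(-7.0°) = 1.914 m; N'_1 = 36·cos(-7.0°) − 5·1.914 = 26.2; c'Δl = 23.93; W sinα = -4.4
Slice 2: Δl = 1.3/cos3.5° = 1.302 m; N'_2 = 60·cos3.5° − 12·1.302 = 44.3; c'Δl = 16.28; W sinα = 3.7
Slice 3: Δl = 3.0/cos17.9° = 3.153 m; N'_3 = 200·cos17.9° − 31·3.153 = 92.6; c'Δl = 39.41; W sinα = 61.5
Slice 4: Δl = 1.3/cos33.6° = 1.561 m; N'_4 = 60·cos33.6° − 11·1.561 = 32.8; c'Δl = 19.51; W sinα = 33.2
Slice 5: Δl = 1.7/cos46.4° = 2.465 m; N'_5 = 35·cos46.4° − 8·2.465 = 4.4; c'Δl = 30.81; W sinα = 25.3
Σc'Δl = 129.9 kN/m; ΣN' = 200.2 kN/m; ΣW sinα = 119.3 kN/m
Resisting = 129.9 + 200.2·tan20.2° = 129.9 + 73.7 = 203.6 kN/m
FS = 203.6 / 119.3 = 1.707

FS = 1.71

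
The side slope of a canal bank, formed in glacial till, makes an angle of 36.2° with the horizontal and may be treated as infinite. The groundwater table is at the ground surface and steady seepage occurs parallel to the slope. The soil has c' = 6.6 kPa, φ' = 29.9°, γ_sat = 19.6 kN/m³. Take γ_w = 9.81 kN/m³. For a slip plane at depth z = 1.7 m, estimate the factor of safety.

With seepage parallel to the slope and the water table at the surface, the effective normal stress on the slip plane uses the buoyant unit weight γ' = γ_sat − γ_w while the driving shear stress uses γ_sat:
FS = [c' + γ' z cos²β tanφ'] / [γ_sat z sinβ cosβ]
γ' = 19.6 − 9.81 = 9.79 kN/m³
Numerator = 6.6 + 9.79·1.7·cos²36.2°·tan29.9° = 6.6 + 9.79·1.7·0.6512·0.5750 = 12.832 kPa
Denominator = 19.6·1.7·sin36.2°·cos36.2° = 19.6·1.7·0.5906·0.8070 = 15.880 kPa
FS = 12.832 / 15.880 = 0.808

FS = 0.81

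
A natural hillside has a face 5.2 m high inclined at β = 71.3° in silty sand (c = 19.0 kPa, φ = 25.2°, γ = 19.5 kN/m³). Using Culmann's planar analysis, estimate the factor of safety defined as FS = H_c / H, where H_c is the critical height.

H_c = (4c/γ) · sinβ cosφ / [1 − cos(β − φ)]
    = (4·19.0/19.5) · sin71.3°·cos25.2° / [1 − cos46.1°]
    = 3.897 · 0.8571 / 0.3066 = 10.89 m
FS = H_c / H = 10.89 / 5.2 = 2.095

FS = 2.10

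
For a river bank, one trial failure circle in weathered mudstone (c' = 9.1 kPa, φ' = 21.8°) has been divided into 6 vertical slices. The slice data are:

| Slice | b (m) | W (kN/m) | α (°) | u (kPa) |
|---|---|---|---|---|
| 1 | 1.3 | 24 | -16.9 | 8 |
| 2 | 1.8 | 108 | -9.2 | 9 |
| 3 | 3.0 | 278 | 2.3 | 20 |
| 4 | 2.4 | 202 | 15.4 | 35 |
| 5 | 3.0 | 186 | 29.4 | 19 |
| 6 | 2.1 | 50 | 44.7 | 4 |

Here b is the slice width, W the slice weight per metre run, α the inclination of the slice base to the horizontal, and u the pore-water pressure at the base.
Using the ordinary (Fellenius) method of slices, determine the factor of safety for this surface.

FS = 2.13

Ordinary method of slices: FS = Σ[c'·Δl_i + (W_i cosα_i − u_i·Δl_i)·tanφ'] / Σ W_i sinα_i, with Δl_i = b_i / cosα_i.
Slice 1: Δl = 1.3/cos(-16.9°) = 1.359 m; N'_1 = 24·cos(-16.9°) − 8·1.359 = 12.1; c'Δl = 12.36; W sinα = -7.0
Slice 2: Δl = 1.8/cos(-9.2°) = 1.823 m; N'_2 = 108·cos(-9.2°) − 9·1.823 = 90.2; c'Δl = 16.59; W sinα = -17.3
Slice 3: Δl = 3.0/cos2.3° = 3.002 m; N'_3 = 278·cos2.3° − 20·3.002 = 217.7; c'Δl = 27.32; W sinα = 11.2
Slice 4: Δl = 2.4/cos15.4° = 2.489 m; N'_4 = 202·cos15.4° − 35·2.489 = 107.6; c'Δl = 22.65; W sinα = 53.6
Slice 5: Δl = 3.0/cos29.4° = 3.443 m; N'_5 = 186·cos29.4° − 19·3.443 = 96.6; c'Δl = 31.34; W sinα = 91.3
Slice 6: Δl = 2.1/cos44.7° = 2.954 m; N'_6 = 50·cos44.7° − 4·2.954 = 23.7; c'Δl = 26.89; W sinα = 35.2
Σc'Δl = 137.2 kN/m; ΣN' = 548.0 kN/m; ΣW sinα = 167.0 kN/m
Resisting = 137.2 + 548.0·tan21.8° = 137.2 + 219.2 = 356.3 kN/m
FS = 356.3 / 167.0 = 2.133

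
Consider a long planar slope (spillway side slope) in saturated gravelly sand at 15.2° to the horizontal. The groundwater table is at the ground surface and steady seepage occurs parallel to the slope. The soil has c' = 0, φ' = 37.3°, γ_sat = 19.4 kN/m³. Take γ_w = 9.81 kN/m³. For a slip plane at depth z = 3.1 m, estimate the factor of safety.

FS = 1.39

With seepage parallel to the slope and the water table at the surface, the effective normal stress on the slip plane uses the buoyant unit weight γ' = γ_sat − γ_w while the driving shear stress uses γ_sat:
FS = [c' + γ' z cos²β tanφ'] / [γ_sat z sinβ cosβ]
(For c' = 0 this reduces to FS = (γ'/γ_sat)·tanφ'/tanβ.)
γ' = 19.4 − 9.81 = 9.59 kN/m³
Numerator = 0.0 + 9.59·3.1·cos²15.2°·tan37.3° = 0.0 + 9.59·3.1·0.9313·0.7618 = 21.091 kPa
Denominator = 19.4·3.1·sin15.2°·cos15.2° = 19.4·3.1·0.2622·0.9650 = 15.216 kPa
FS = 21.091 / 15.216 = 1.386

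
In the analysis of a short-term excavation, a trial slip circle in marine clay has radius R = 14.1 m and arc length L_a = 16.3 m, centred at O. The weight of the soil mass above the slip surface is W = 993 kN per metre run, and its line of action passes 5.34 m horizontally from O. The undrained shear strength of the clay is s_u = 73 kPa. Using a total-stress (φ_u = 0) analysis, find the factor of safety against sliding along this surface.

FS = 3.16

Taking moments about the centre O, the resisting moment is provided by the undrained shear strength acting along the arc:
M_R = s_u·L_a·R = 73·16.30·14.1 = 16777.6 kN·m/m
M_D = W·d = 993·5.34 = 5302.6 kN·m/m
FS = M_R / M_D = 16777.6 / 5302.6 = 3.164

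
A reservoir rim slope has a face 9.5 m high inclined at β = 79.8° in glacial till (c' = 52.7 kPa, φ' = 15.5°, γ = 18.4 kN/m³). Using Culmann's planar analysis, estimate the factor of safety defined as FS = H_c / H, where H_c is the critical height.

H_c = (4c'/γ) · sinβ cosφ' / [1 − cos(β − φ')]
    = (4·52.7/18.4) · sin79.8°·cos15.5° / [1 − cos64.3°]
    = 11.457 · 0.9484 / 0.5663 = 19.19 m
FS = H_c / H = 19.19 / 9.5 = 2.019

FS = 2.02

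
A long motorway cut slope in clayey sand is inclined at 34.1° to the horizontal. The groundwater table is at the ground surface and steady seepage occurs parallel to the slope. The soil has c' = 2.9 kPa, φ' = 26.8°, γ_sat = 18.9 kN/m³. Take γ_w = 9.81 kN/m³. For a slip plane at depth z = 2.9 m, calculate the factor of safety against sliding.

With seepage parallel to the slope and the water table at the surface, the effective normal stress on the slip plane uses the buoyant unit weight γ' = γ_sat − γ_w while the driving shear stress uses γ_sat:
FS = [c' + γ' z cos²β tanφ'] / [γ_sat z sinβ cosβ]
γ' = 18.9 − 9.81 = 9.09 kN/m³
Numerator = 2.9 + 9.09·2.9·cos²34.1°·tan26.8° = 2.9 + 9.09·2.9·0.6857·0.5051 = 12.030 kPa
Denominator = 18.9·2.9·sin34.1°·cos34.1° = 18.9·2.9·0.5606·0.8281 = 25.445 kPa
FS = 12.030 / 25.445 = 0.473

FS = 0.47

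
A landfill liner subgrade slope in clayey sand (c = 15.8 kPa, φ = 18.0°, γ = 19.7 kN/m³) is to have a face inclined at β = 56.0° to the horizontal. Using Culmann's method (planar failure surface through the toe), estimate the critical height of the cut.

H_c = 11.93 m

Culmann's analysis gives the critical failure plane at α_cr = (β + φ)/2 = (56.0 + 18.0)/2 = 37.0°, and the critical height
H_c = (4c/γ) · sinβ cosφ / [1 − cos(β − φ)]
    = (4·15.8/19.7) · sin56.0°·cos18.0° / [1 − cos(38.0°)]
    = 3.208 · 0.8290·0.9511 / [1 − 0.7880]
    = 3.208 · 0.7885 / 0.2120
    = 11.93 m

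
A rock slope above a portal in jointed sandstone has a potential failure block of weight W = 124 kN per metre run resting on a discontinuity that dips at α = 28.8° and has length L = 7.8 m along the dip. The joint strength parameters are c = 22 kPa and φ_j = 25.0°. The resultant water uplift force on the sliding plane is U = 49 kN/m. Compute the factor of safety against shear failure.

FS = 3.34

Resolving the block weight along and normal to the plane and applying the Mohr–Coulomb strength on the joint:
N' = W cosα − U = 124·cos28.8° − 49 = 59.7 kN/m
Driving force T = W sinα = 124·sin28.8° = 59.7 kN/m
Resisting force R = c·L + N'·tanφ_j = 22·7.8 + 59.7·tan25.0° = 171.6 + 27.8 = 199.4 kN/m
FS = R / T = 199.4 / 59.7 = 3.338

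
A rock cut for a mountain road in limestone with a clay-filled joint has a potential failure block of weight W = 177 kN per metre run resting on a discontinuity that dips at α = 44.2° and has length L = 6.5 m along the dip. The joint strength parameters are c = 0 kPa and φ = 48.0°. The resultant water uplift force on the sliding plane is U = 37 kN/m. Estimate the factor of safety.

FS = 0.81

Resolving the block weight along and normal to the plane and applying the Mohr–Coulomb strength on the joint:
N' = W cosα − U = 177·cos44.2° − 37 = 89.9 kN/m
Driving force T = W sinα = 177·sin44.2° = 123.4 kN/m
Resisting force R = c·L + N'·tanφ = 0·6.5 + 89.9·tan48.0° = 0.0 + 99.8 = 99.8 kN/m
FS = R / T = 99.8 / 123.4 = 0.809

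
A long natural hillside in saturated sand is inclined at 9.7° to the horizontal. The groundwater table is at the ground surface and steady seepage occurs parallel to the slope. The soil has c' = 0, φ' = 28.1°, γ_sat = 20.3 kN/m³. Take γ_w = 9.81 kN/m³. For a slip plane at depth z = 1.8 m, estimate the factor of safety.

FS = 1.61

With seepage parallel to the slope and the water table at the surface, the effective normal stress on the slip plane uses the buoyant unit weight γ' = γ_sat − γ_w while the driving shear stress uses γ_sat:
FS = [c' + γ' z cos²β tanφ'] / [γ_sat z sinβ cosβ]
(For c' = 0 this reduces to FS = (γ'/γ_sat)·tanφ'/tanβ.)
γ' = 20.3 − 9.81 = 10.49 kN/m³
Numerator = 0.0 + 10.49·1.8·cos²9.7°·tan28.1° = 0.0 + 10.49·1.8·0.9716·0.5340 = 9.796 kPa
Denominator = 20.3·1.8·sin9.7°·cos9.7° = 20.3·1.8·0.1685·0.9857 = 6.069 kPa
FS = 9.796 / 6.069 = 1.614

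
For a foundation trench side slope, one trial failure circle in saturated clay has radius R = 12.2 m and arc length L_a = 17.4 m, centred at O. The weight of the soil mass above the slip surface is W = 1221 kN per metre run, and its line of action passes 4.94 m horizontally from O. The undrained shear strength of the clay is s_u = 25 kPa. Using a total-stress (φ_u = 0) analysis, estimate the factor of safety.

Taking moments about the centre O, the resisting moment is provided by the undrained shear strength acting along the arc:
M_R = s_u·L_a·R = 25·17.40·12.2 = 5307.0 kN·m/m
M_D = W·d = 1221·4.94 = 6031.7 kN·m/m
FS = M_R / M_D = 5307.0 / 6031.7 = 0.880

FS = 0.88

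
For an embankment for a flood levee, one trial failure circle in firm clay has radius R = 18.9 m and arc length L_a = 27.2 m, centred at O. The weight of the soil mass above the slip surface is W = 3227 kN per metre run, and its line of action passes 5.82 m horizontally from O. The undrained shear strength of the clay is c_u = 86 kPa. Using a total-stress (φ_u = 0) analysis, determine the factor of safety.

Taking moments about the centre O, the resisting moment is provided by the undrained shear strength acting along the arc:
M_R = c_u·L_a·R = 86·27.20·18.9 = 44210.9 kN·m/m
M_D = W·d = 3227·5.82 = 18781.1 kN·m/m
FS = M_R / M_D = 44210.9 / 18781.1 = 2.354

FS = 2.35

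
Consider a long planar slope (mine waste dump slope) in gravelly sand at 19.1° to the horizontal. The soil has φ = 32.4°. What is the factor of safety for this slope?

For a dry cohesionless infinite slope the factor of safety is FS = tanφ / tanβ.
FS = tan32.4° / tan19.1° = 0.6346 / 0.3463 = 1.833

FS = 1.83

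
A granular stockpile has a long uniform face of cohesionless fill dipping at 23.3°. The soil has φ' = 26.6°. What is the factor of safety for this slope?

For a dry cohesionless infinite slope the factor of safety is FS = tanφ' / tanβ.
FS = tan26.6° / tan23.3° = 0.5008 / 0.4307 = 1.163

FS = 1.16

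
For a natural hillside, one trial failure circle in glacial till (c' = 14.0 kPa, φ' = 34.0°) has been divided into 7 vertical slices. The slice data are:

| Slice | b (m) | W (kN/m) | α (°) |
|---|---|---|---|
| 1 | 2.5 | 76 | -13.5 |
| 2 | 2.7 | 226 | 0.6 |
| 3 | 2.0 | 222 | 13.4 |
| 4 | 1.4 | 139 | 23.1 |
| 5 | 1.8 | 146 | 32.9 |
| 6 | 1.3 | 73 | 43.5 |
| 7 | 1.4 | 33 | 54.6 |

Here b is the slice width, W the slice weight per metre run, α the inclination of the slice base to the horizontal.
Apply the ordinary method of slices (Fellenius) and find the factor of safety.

Ordinary method of slices: FS = Σ[c'·Δl_i + (W_i cosα_i)·tanφ'] / Σ W_i sinα_i, with Δl_i = b_i / cosα_i.
Slice 1: Δl = 2.5/cos(-13.5°) = 2.571 m; N'_1 = 76·cos(-13.5°) = 73.9; c'Δl = 35.99; W sinα = -17.7
Slice 2: Δl = 2.7/cos0.6° = 2.700 m; N'_2 = 226·cos0.6° = 226.0; c'Δl = 37.80; W sinα = 2.4
Slice 3: Δl = 2.0/cos13.4° = 2.056 m; N'_3 = 222·cos13.4° = 216.0; c'Δl = 28.78; W sinα = 51.4
Slice 4: Δl = 1.4/cos23.1° = 1.522 m; N'_4 = 139·cos23.1° = 127.9; c'Δl = 21.31; W sinα = 54.5
Slice 5: Δl = 1.8/cos32.9° = 2.144 m; N'_5 = 146·cos32.9° = 122.6; c'Δl = 30.01; W sinα = 79.3
Slice 6: Δl = 1.3/cos43.5° = 1.792 m; N'_6 = 73·cos43.5° = 53.0; c'Δl = 25.09; W sinα = 50.2
Slice 7: Δl = 1.4/cos54.6° = 2.417 m; N'_7 = 33·cos54.6° = 19.1; c'Δl = 33.84; W sinα = 26.9
Σc'Δl = 212.8 kN/m; ΣN' = 838.4 kN/m; ΣW sinα = 247.1 kN/m
Resisting = 212.8 + 838.4·tan34.0° = 212.8 + 565.5 = 778.3 kN/m
FS = 778.3 / 247.1 = 3.150

FS = 3.15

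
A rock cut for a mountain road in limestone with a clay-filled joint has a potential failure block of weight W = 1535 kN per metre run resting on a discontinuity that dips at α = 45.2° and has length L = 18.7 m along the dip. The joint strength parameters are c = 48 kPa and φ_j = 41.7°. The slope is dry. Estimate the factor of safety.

Resolving the block weight along and normal to the plane and applying the Mohr–Coulomb strength on the joint:
N' = W cosα = 1535·cos45.2° = 1081.6 kN/m
Driving force T = W sinα = 1535·sin45.2° = 1089.2 kN/m
Resisting force R = c·L + N'·tanφ_j = 48·18.7 + 1081.6·tan41.7° = 897.6 + 963.7 = 1861.3 kN/m
FS = R / T = 1861.3 / 1089.2 = 1.709

FS = 1.71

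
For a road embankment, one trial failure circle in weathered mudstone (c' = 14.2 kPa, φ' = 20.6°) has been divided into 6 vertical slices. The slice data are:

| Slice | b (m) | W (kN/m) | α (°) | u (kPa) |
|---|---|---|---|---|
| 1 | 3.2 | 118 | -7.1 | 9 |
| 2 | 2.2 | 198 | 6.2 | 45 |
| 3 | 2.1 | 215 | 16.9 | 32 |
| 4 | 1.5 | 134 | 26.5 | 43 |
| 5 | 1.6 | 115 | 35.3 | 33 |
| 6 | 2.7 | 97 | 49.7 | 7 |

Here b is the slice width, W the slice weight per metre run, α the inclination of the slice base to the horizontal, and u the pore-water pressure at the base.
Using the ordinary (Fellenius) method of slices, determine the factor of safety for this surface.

FS = 1.42

Ordinary method of slices: FS = Σ[c'·Δl_i + (W_i cosα_i − u_i·Δl_i)·tanφ'] / Σ W_i sinα_i, with Δl_i = b_i / cosα_i.
Slice 1: Δl = 3.2/cos(-7.1°) = 3.225 m; N'_1 = 118·cos(-7.1°) − 9·3.225 = 88.1; c'Δl = 45.79; W sinα = -14.6
Slice 2: Δl = 2.2/cos6.2° = 2.213 m; N'_2 = 198·cos6.2° − 45·2.213 = 97.3; c'Δl = 31.42; W sinα = 21.4
Slice 3: Δl = 2.1/cos16.9° = 2.195 m; N'_3 = 215·cos16.9° − 32·2.195 = 135.5; c'Δl = 31.17; W sinα = 62.5
Slice 4: Δl = 1.5/cos26.5° = 1.676 m; N'_4 = 134·cos26.5° − 43·1.676 = 47.8; c'Δl = 23.80; W sinα = 59.8
Slice 5: Δl = 1.6/cos35.3° = 1.960 m; N'_5 = 115·cos35.3° − 33·1.960 = 29.2; c'Δl = 27.84; W sinα = 66.5
Slice 6: Δl = 2.7/cos49.7° = 4.174 m; N'_6 = 97·cos49.7° − 7·4.174 = 33.5; c'Δl = 59.28; W sinα = 74.0
Σc'Δl = 219.3 kN/m; ΣN' = 431.3 kN/m; ΣW sinα = 269.5 kN/m
Resisting = 219.3 + 431.3·tan20.6° = 219.3 + 162.1 = 381.4 kN/m
FS = 381.4 / 269.5 = 1.415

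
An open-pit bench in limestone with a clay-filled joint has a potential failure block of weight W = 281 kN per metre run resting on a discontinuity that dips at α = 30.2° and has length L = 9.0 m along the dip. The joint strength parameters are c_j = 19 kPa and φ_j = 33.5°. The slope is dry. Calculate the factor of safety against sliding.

Resolving the block weight along and normal to the plane and applying the Mohr–Coulomb strength on the joint:
N' = W cosα = 281·cos30.2° = 242.9 kN/m
Driving force T = W sinα = 281·sin30.2° = 141.3 kN/m
Resisting force R = c_j·L + N'·tanφ_j = 19·9.0 + 242.9·tan33.5° = 171.0 + 160.7 = 331.7 kN/m
FS = R / T = 331.7 / 141.3 = 2.347

FS = 2.35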